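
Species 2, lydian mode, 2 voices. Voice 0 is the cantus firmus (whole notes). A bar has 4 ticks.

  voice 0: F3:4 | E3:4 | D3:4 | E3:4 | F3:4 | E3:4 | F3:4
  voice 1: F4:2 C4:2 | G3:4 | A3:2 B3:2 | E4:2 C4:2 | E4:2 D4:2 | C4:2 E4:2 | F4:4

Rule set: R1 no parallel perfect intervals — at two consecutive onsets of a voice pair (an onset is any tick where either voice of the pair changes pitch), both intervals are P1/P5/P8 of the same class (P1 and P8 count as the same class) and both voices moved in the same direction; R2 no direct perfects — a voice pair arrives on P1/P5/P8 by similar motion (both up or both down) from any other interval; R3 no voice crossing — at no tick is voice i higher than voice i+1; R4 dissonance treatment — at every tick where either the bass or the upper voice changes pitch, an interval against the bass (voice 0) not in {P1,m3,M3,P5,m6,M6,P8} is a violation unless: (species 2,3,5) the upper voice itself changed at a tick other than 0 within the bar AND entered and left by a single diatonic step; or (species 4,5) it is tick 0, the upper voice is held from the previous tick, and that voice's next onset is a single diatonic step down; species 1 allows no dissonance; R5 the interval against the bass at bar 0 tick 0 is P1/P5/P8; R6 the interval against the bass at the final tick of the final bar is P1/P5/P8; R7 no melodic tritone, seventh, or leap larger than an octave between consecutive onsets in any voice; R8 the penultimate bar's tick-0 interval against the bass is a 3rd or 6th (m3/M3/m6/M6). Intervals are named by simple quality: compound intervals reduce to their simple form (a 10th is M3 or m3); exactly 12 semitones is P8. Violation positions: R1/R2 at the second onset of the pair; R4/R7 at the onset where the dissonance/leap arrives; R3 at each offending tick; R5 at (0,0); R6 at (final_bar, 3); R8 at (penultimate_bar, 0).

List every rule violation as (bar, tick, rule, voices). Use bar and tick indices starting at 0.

bar 0: v0=F3 v1=F4 downbeat P8
bar 1: v0=E3 v1=G3 downbeat m3
bar 2: v0=D3 v1=A3 downbeat P5
bar 3: v0=E3 v1=E4 downbeat P8
bar 4: v0=F3 v1=E4 downbeat M7
bar 5: v0=E3 v1=C4 downbeat m6
bar 6: v0=F3 v1=F4 downbeat P8
  -> R2 @ bar 3 tick 0 v(0, 1): D3/B3 M6 -> E3/E4 P8 similar
  -> R4 @ bar 4 tick 0 v(0, 1): F3/E4 M7 untreated
  -> R1 @ bar 6 tick 0 v(0, 1): E3/E4 P8 -> F3/F4 P8 similar

(3, 0, R2, (0, 1))
(4, 0, R4, (0, 1))
(6, 0, R1, (0, 1))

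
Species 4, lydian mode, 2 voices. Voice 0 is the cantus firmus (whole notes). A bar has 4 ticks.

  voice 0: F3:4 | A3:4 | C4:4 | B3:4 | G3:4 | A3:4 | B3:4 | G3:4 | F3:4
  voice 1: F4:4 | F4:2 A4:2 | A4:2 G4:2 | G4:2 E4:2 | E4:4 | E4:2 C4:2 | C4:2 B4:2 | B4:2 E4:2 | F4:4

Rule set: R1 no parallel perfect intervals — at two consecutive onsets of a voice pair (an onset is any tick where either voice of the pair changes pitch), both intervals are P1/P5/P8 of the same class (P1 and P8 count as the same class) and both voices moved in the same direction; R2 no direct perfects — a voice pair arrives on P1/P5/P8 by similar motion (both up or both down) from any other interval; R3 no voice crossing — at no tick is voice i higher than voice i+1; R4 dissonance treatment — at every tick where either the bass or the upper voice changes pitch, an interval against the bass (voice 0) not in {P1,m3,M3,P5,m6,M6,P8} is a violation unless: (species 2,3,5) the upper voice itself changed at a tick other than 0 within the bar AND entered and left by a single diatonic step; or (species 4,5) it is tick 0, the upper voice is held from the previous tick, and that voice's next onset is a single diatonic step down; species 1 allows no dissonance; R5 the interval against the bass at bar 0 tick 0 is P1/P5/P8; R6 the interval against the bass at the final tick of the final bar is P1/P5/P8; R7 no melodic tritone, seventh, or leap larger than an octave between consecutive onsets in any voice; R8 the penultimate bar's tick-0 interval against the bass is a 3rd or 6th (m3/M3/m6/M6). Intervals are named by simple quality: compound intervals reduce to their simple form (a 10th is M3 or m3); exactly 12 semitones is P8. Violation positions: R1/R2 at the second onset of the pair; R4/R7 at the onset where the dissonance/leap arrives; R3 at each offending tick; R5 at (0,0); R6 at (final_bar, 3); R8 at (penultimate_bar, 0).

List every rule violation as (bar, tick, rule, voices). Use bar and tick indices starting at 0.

(3, 2, R4, (0, 1))
(6, 0, R4, (0, 1))
(6, 2, R7, (1,))

bar 0: v0=F3 v1=F4 downbeat P8
bar 1: v0=A3 v1=F4 downbeat m6
bar 2: v0=C4 v1=A4 downbeat M6
bar 3: v0=B3 v1=G4 downbeat m6
bar 4: v0=G3 v1=E4 downbeat M6
bar 5: v0=A3 v1=E4 downbeat P5
bar 6: v0=B3 v1=C4 downbeat m2
bar 7: v0=G3 v1=B4 downbeat M3
bar 8: v0=F3 v1=F4 downbeat P8
  -> R4 @ bar 3 tick 2 v(0, 1): B3/E4 P4 untreated
  -> R4 @ bar 6 tick 0 v(0, 1): B3/C4 m2 untreated
  -> R7 @ bar 6 tick 2 v(1,): C4->B4 leap 11st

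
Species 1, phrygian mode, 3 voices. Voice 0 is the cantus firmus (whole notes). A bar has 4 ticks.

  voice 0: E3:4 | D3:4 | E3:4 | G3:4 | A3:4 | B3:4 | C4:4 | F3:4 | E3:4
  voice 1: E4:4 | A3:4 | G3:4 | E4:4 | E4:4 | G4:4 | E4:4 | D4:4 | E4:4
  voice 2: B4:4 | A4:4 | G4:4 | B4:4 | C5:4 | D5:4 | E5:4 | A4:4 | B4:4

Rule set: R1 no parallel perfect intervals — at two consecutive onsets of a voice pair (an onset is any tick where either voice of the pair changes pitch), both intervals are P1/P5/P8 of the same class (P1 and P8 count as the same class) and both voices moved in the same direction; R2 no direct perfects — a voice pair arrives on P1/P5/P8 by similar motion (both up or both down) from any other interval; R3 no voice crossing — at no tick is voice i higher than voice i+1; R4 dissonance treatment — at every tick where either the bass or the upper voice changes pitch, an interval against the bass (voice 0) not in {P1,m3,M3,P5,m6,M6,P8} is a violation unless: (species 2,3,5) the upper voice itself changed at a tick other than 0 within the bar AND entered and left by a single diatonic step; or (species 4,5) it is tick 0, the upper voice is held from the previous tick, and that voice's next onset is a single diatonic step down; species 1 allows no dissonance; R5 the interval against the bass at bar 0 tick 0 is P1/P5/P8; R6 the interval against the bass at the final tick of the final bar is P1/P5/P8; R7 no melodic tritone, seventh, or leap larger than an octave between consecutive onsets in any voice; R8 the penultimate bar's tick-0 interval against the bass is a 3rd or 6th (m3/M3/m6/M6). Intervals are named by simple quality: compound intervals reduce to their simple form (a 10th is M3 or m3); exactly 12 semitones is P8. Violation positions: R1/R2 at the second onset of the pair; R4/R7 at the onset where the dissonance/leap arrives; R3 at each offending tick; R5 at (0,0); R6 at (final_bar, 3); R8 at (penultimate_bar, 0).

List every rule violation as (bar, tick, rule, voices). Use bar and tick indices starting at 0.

(1, 0, R1, (0, 2))
(1, 0, R2, (0, 1))
(1, 0, R2, (1, 2))
(2, 0, R1, (1, 2))
(3, 0, R2, (1, 2))
(5, 0, R2, (1, 2))
(7, 0, R2, (1, 2))
(8, 0, R1, (1, 2))

bar 0: v0=E3 v1=E4 v2=B4 downbeat P5
bar 1: v0=D3 v1=A3 v2=A4 downbeat P5
bar 2: v0=E3 v1=G3 v2=G4 downbeat m3
bar 3: v0=G3 v1=E4 v2=B4 downbeat M3
bar 4: v0=A3 v1=E4 v2=C5 downbeat m3
bar 5: v0=B3 v1=G4 v2=D5 downbeat m3
bar 6: v0=C4 v1=E4 v2=E5 downbeat M3
bar 7: v0=F3 v1=D4 v2=A4 downbeat M3
bar 8: v0=E3 v1=E4 v2=B4 downbeat P5
  -> R1 @ bar 1 tick 0 v(0, 2): E3/B4 P5 -> D3/A4 P5 similar
  -> R2 @ bar 1 tick 0 v(0, 1): E3/E4 P8 -> D3/A3 P5 similar
  -> R2 @ bar 1 tick 0 v(1, 2): E4/B4 P5 -> A3/A4 P8 similar
  -> R1 @ bar 2 tick 0 v(1, 2): A3/A4 P8 -> G3/G4 P8 similar
  -> R2 @ bar 3 tick 0 v(1, 2): G3/G4 P8 -> E4/B4 P5 similar
  -> R2 @ bar 5 tick 0 v(1, 2): E4/C5 m6 -> G4/D5 P5 similar
  -> R2 @ bar 7 tick 0 v(1, 2): E4/E5 P8 -> D4/A4 P5 similar
  -> R1 @ bar 8 tick 0 v(1, 2): D4/A4 P5 -> E4/B4 P5 similar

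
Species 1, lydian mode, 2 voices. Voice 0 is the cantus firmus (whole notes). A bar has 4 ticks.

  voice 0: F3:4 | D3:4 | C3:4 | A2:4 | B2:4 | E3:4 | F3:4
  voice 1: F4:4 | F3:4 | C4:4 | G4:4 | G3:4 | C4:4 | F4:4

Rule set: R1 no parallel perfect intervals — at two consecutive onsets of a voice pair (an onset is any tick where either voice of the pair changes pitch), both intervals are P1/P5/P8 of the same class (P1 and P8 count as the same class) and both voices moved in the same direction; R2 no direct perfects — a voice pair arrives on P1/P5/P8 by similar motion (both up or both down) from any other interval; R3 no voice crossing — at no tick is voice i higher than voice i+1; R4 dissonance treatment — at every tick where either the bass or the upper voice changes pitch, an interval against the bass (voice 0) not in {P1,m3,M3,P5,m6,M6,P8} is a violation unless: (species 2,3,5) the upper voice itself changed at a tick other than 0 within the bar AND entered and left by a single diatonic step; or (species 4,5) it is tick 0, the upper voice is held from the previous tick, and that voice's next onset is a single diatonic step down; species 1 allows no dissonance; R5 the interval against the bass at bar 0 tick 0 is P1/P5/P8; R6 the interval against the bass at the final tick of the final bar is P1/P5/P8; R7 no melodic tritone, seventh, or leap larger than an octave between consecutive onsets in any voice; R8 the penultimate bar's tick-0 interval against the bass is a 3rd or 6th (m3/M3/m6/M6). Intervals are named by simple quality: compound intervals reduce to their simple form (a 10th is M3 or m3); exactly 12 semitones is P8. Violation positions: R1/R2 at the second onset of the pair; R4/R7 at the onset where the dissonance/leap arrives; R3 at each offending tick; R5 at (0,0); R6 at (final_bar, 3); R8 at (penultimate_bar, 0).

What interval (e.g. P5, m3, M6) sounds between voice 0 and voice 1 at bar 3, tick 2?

m7

voice 0=A2 voice 1=G4 -> m7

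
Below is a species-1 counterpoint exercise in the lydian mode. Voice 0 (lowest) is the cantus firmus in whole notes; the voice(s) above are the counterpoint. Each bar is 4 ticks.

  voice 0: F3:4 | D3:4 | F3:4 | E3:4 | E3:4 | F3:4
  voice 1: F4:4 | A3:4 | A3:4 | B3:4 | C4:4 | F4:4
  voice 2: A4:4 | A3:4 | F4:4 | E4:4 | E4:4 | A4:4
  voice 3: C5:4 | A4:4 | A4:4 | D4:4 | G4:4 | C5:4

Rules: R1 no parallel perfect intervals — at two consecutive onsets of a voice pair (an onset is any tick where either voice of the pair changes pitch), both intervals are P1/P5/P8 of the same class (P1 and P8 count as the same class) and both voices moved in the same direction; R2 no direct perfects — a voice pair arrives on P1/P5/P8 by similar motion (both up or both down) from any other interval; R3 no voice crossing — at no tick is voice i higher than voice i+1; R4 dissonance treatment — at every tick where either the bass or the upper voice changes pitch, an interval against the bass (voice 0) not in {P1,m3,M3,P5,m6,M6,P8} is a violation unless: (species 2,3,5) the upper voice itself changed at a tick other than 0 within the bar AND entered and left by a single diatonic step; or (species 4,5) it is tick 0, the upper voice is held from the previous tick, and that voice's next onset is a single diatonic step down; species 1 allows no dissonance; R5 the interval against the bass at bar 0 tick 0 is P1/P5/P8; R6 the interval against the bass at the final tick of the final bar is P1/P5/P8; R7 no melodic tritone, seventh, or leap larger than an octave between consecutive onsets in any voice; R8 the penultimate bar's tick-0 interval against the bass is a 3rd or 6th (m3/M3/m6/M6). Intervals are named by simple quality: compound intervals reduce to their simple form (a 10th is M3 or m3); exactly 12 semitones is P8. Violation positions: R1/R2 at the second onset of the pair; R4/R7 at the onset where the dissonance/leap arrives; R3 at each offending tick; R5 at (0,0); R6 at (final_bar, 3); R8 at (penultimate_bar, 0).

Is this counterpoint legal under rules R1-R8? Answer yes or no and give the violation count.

No (20 violations)

bar 0: v0=F3 v1=F4 v2=A4 v3=C5 (P5)
bar 1: v0=D3 v1=A3 v2=A3 v3=A4 (P5)
bar 2: v0=F3 v1=A3 v2=F4 v3=A4 (M3)
bar 3: v0=E3 v1=B3 v2=E4 v3=D4 (m7)
bar 4: v0=E3 v1=C4 v2=E4 v3=G4 (m3)
bar 5: v0=F3 v1=F4 v2=A4 v3=C5 (P5)
  R5 @ bar0.0: opens on M3
  R1 @ bar1.0: F3/C5 P5 -> D3/A4 P5 similar
  R2 @ bar1.0: F3/F4 P8 -> D3/A3 P5 similar
  R2 @ bar1.0: F3/A4 M3 -> D3/A3 P5 similar
  R2 @ bar1.0: F4/A4 M3 -> A3/A3 P1 similar
  R2 @ bar1.0: F4/C5 P5 -> A3/A4 P8 similar
  R2 @ bar1.0: A4/C5 m3 -> A3/A4 P8 similar
  R2 @ bar2.0: D3/A3 P5 -> F3/F4 P8 similar
  R1 @ bar3.0: F3/F4 P8 -> E3/E4 P8 similar
  R3 @ bar3.0: E4 above D4
  R4 @ bar3.0: E3/D4 m7 untreated
  R3 @ bar3.1: E4 above D4
  R3 @ bar3.2: E4 above D4
  R3 @ bar3.3: E4 above D4
  R2 @ bar4.0: B3/D4 m3 -> C4/G4 P5 similar
  R8 @ bar4.0: penult P8 not 3rd/6th
  R1 @ bar5.0: C4/G4 P5 -> F4/C5 P5 similar
  R2 @ bar5.0: E3/C4 m6 -> F3/F4 P8 similar
  R2 @ bar5.0: E3/G4 m3 -> F3/C5 P5 similar
  R6 @ bar5.3: closes on M3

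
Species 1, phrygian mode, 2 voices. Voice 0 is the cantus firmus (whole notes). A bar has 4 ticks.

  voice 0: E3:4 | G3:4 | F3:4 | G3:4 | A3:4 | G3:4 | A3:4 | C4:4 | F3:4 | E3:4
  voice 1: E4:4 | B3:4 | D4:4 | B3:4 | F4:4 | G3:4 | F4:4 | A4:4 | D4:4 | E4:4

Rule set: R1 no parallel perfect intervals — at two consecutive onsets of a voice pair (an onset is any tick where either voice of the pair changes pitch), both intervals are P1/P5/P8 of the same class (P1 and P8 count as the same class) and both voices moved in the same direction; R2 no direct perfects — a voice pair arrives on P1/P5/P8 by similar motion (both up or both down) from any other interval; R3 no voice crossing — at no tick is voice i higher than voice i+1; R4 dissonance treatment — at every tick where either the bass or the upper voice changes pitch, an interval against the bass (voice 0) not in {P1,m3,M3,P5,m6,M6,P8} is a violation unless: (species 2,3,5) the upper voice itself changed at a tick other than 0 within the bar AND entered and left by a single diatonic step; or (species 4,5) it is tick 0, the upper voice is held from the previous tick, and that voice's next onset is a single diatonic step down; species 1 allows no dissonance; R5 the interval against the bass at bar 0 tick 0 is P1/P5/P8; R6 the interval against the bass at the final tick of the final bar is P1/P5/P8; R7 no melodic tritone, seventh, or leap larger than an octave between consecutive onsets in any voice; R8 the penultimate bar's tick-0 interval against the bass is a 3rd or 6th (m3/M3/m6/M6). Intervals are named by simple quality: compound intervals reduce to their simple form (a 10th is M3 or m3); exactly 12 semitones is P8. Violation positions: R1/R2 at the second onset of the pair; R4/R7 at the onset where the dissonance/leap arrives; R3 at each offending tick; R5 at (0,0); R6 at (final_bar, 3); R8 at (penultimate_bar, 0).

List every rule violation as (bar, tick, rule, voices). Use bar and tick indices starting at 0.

(4, 0, R7, (1,))
(5, 0, R2, (0, 1))
(5, 0, R7, (1,))
(6, 0, R7, (1,))

bar 0: v0=E3 v1=E4 downbeat P8
bar 1: v0=G3 v1=B3 downbeat M3
bar 2: v0=F3 v1=D4 downbeat M6
bar 3: v0=G3 v1=B3 downbeat M3
bar 4: v0=A3 v1=F4 downbeat m6
bar 5: v0=G3 v1=G3 downbeat P1
bar 6: v0=A3 v1=F4 downbeat m6
bar 7: v0=C4 v1=A4 downbeat M6
bar 8: v0=F3 v1=D4 downbeat M6
bar 9: v0=E3 v1=E4 downbeat P8
  -> R7 @ bar 4 tick 0 v(1,): B3->F4 leap 6st
  -> R2 @ bar 5 tick 0 v(0, 1): A3/F4 m6 -> G3/G3 P1 similar
  -> R7 @ bar 5 tick 0 v(1,): F4->G3 leap 10st
  -> R7 @ bar 6 tick 0 v(1,): G3->F4 leap 10st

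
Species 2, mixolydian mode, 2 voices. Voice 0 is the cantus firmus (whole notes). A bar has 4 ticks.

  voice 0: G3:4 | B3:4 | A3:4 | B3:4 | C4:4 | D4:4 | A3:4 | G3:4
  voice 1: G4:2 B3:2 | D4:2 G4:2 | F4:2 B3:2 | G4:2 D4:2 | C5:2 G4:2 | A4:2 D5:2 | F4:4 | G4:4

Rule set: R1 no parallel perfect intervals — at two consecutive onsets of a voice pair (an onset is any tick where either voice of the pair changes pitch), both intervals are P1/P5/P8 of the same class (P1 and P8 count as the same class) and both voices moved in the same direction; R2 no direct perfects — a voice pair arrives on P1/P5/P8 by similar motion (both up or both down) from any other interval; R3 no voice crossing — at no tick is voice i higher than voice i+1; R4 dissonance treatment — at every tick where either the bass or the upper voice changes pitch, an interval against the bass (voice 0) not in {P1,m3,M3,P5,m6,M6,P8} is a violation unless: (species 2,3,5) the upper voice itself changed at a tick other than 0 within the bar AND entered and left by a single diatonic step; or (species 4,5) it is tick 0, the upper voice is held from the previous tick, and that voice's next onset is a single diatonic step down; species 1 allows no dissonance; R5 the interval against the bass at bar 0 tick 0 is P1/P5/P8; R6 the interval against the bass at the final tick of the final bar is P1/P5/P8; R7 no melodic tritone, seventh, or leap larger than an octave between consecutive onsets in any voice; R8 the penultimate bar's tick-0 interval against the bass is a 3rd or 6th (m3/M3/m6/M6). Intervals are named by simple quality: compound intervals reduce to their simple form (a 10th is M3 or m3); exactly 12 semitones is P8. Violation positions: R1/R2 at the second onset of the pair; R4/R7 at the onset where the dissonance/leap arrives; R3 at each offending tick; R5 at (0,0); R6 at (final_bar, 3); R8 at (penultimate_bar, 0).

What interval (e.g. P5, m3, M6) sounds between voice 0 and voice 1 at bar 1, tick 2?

voice 0=B3 voice 1=G4 -> m6

m6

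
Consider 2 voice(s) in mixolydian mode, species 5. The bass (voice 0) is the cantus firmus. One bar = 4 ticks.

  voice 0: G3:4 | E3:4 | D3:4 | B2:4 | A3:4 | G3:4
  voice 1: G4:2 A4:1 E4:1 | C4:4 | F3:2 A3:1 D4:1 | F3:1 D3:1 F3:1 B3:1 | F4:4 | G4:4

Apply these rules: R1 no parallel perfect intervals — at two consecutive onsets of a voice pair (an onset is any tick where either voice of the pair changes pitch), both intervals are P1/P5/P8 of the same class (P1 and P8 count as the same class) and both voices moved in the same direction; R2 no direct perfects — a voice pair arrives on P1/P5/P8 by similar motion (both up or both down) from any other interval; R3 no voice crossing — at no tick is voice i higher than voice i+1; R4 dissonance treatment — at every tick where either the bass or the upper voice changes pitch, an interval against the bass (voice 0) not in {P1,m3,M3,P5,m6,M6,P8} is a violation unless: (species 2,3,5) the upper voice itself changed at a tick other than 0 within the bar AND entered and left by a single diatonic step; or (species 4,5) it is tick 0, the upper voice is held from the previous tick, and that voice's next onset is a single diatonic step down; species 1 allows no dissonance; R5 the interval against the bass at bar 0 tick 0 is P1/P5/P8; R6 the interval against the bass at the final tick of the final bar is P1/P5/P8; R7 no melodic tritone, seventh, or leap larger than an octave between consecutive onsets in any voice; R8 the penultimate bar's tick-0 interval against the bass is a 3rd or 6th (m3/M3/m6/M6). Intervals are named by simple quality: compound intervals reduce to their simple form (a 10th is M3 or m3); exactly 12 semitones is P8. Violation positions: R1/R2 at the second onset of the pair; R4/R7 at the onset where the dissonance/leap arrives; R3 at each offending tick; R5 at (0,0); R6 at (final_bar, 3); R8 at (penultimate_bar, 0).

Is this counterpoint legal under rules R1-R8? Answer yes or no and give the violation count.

bar 0: v0=G3 v1=G4 (P8)
bar 1: v0=E3 v1=C4 (m6)
bar 2: v0=D3 v1=F3 (m3)
bar 3: v0=B2 v1=F3 (TT)
bar 4: v0=A3 v1=F4 (m6)
bar 5: v0=G3 v1=G4 (P8)
  R4 @ bar0.2: G3/A4 M2 untreated
  R4 @ bar3.0: B2/F3 TT untreated
  R4 @ bar3.2: B2/F3 TT untreated
  R7 @ bar3.3: F3->B3 leap 6st
  R7 @ bar4.0: B2->A3 leap 10st
  R7 @ bar4.0: B3->F4 leap 6st

No (6 violations)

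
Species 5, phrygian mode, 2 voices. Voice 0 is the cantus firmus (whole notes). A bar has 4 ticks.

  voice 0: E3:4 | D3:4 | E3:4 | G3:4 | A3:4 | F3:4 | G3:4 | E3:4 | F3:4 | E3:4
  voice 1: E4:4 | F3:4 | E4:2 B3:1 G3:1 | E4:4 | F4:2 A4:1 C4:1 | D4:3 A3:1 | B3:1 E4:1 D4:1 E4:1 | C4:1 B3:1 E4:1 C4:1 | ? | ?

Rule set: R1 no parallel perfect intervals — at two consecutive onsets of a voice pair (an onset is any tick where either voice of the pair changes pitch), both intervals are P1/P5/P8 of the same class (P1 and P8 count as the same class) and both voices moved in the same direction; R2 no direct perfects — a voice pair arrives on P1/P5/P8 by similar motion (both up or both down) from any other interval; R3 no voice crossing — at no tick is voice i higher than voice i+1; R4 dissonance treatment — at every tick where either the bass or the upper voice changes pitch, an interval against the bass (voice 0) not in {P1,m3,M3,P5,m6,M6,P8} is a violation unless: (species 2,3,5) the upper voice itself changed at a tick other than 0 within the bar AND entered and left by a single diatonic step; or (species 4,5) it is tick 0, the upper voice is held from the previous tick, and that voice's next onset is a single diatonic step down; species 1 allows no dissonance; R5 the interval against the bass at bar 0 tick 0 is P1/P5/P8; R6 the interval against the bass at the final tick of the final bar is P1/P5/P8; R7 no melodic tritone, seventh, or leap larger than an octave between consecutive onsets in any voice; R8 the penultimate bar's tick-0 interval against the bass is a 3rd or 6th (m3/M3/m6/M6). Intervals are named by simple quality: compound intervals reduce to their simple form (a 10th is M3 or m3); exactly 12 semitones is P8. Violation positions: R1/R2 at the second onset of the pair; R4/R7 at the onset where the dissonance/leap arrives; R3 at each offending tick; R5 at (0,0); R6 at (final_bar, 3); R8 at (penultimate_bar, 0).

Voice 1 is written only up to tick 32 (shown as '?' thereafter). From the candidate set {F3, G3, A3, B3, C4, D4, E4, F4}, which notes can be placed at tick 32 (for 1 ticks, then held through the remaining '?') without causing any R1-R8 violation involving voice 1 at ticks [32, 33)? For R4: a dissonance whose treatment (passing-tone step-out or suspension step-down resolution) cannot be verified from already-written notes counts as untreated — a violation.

{A3, D4}

F3: violates R8
G3: violates R4,R8
A3: legal
B3: violates R4,R8
C4: violates R8
D4: legal
E4: violates R4,R8
F4: violates R2,R8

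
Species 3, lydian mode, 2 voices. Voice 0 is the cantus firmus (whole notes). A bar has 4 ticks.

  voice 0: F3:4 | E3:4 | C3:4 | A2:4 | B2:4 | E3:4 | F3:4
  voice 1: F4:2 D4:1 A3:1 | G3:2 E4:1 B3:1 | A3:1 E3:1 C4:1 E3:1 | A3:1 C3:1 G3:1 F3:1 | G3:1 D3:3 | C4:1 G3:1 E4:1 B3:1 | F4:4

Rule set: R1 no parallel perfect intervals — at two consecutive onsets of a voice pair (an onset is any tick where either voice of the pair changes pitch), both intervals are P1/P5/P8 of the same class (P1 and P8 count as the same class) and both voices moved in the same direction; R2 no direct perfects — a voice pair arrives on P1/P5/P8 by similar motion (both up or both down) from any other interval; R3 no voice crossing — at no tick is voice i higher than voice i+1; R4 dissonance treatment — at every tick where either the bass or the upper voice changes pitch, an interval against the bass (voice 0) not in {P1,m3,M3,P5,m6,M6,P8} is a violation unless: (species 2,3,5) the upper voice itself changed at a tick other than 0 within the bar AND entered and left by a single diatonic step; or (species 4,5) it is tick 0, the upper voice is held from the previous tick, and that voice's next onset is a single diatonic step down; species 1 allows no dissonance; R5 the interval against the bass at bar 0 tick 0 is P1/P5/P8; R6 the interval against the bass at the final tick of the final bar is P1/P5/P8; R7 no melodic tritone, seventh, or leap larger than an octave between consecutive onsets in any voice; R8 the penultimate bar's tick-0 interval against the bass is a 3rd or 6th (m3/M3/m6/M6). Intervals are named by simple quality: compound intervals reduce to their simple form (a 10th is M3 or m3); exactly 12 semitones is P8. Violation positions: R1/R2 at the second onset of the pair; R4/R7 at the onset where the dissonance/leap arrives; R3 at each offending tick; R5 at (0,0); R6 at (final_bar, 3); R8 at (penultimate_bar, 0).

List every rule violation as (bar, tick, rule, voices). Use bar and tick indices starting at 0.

(3, 2, R4, (0, 1))
(5, 0, R7, (1,))
(6, 0, R2, (0, 1))
(6, 0, R7, (1,))

bar 0: v0=F3 v1=F4 downbeat P8
bar 1: v0=E3 v1=G3 downbeat m3
bar 2: v0=C3 v1=A3 downbeat M6
bar 3: v0=A2 v1=A3 downbeat P8
bar 4: v0=B2 v1=G3 downbeat m6
bar 5: v0=E3 v1=C4 downbeat m6
bar 6: v0=F3 v1=F4 downbeat P8
  -> R4 @ bar 3 tick 2 v(0, 1): A2/G3 m7 untreated
  -> R7 @ bar 5 tick 0 v(1,): D3->C4 leap 10st
  -> R2 @ bar 6 tick 0 v(0, 1): E3/B3 P5 -> F3/F4 P8 similar
  -> R7 @ bar 6 tick 0 v(1,): B3->F4 leap 6st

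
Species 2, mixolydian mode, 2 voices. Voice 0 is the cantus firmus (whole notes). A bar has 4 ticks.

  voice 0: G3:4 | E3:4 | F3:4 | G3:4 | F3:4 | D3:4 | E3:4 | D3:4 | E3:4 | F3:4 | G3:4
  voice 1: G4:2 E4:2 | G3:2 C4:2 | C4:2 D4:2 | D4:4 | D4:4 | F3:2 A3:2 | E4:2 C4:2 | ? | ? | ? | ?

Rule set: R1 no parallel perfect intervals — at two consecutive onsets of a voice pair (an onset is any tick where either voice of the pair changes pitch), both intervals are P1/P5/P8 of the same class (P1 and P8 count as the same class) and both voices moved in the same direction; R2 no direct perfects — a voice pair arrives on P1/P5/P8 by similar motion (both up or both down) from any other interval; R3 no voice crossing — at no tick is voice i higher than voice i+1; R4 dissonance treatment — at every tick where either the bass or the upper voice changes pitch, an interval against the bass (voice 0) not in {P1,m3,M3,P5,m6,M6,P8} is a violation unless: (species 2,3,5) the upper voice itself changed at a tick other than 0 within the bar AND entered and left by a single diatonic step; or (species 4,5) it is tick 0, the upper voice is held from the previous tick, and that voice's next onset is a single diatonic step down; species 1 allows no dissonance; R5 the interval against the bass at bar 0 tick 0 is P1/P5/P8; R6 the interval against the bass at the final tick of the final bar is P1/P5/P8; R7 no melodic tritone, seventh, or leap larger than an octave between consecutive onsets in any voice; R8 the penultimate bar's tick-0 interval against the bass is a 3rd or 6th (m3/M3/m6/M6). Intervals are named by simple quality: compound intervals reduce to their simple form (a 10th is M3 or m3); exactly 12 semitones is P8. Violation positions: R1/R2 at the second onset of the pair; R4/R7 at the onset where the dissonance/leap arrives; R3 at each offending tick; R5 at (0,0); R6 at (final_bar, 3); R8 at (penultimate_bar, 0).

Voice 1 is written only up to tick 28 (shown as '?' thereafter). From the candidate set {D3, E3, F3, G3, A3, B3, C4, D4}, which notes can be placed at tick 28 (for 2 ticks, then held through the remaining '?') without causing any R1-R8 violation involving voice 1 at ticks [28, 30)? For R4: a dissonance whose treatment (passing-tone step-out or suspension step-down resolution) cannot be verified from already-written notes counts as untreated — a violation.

D3: violates R2,R7
E3: violates R4
F3: legal
G3: violates R4
A3: violates R2
B3: legal
C4: violates R4
D4: legal

{B3, D4, F3}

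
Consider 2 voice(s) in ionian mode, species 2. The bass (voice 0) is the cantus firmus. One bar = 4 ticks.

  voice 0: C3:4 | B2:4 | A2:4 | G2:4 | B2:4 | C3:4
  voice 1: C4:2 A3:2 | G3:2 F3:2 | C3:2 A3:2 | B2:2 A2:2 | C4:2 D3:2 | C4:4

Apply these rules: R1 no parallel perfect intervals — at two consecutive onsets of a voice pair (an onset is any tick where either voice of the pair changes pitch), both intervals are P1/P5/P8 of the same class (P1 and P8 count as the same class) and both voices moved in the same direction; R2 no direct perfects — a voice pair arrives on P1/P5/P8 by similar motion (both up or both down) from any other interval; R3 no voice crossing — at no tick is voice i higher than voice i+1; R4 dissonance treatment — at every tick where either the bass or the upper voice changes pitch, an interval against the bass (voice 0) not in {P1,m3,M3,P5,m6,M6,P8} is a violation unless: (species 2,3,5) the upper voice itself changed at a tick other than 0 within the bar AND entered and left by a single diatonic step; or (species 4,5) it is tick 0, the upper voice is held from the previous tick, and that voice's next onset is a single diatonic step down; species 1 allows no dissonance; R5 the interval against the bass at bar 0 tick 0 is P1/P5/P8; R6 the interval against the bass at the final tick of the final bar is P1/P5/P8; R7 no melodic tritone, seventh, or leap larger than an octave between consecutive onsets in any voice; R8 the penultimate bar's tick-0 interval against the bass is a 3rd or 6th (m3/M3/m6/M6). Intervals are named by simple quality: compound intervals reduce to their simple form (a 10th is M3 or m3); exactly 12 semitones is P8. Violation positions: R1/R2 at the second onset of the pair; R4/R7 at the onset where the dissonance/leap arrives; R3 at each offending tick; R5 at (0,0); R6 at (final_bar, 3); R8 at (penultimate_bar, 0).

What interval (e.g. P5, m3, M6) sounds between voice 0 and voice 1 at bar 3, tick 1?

voice 0=G2 voice 1=B2 -> M3

M3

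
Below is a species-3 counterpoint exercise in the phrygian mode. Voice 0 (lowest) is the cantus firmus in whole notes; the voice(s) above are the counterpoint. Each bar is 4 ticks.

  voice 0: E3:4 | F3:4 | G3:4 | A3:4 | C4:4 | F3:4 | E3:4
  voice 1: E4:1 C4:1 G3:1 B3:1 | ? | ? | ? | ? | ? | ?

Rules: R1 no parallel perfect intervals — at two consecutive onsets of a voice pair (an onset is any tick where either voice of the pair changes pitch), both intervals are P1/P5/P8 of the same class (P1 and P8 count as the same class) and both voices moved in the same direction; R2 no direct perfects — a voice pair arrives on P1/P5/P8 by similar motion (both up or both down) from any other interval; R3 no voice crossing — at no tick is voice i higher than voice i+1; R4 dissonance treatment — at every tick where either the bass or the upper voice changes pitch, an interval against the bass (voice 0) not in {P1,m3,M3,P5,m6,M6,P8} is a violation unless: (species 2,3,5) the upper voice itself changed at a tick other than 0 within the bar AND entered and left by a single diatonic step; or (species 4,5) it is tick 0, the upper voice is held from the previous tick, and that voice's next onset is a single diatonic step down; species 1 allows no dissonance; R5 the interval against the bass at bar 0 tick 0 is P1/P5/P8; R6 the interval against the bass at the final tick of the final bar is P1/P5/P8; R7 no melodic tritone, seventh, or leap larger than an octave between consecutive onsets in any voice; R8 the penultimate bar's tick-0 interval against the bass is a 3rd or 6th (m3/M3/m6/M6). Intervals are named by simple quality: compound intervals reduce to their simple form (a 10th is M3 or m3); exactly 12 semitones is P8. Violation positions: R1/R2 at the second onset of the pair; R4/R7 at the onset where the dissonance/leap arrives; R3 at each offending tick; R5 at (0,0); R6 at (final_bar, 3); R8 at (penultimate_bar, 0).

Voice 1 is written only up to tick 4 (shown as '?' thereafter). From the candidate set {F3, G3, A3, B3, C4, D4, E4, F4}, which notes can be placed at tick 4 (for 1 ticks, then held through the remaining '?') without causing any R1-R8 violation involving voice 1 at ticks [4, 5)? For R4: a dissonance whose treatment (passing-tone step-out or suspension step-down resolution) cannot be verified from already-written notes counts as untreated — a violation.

F3: violates R7
G3: violates R4
A3: legal
B3: violates R4
C4: violates R1
D4: legal
E4: violates R4
F4: violates R2,R7

{A3, D4}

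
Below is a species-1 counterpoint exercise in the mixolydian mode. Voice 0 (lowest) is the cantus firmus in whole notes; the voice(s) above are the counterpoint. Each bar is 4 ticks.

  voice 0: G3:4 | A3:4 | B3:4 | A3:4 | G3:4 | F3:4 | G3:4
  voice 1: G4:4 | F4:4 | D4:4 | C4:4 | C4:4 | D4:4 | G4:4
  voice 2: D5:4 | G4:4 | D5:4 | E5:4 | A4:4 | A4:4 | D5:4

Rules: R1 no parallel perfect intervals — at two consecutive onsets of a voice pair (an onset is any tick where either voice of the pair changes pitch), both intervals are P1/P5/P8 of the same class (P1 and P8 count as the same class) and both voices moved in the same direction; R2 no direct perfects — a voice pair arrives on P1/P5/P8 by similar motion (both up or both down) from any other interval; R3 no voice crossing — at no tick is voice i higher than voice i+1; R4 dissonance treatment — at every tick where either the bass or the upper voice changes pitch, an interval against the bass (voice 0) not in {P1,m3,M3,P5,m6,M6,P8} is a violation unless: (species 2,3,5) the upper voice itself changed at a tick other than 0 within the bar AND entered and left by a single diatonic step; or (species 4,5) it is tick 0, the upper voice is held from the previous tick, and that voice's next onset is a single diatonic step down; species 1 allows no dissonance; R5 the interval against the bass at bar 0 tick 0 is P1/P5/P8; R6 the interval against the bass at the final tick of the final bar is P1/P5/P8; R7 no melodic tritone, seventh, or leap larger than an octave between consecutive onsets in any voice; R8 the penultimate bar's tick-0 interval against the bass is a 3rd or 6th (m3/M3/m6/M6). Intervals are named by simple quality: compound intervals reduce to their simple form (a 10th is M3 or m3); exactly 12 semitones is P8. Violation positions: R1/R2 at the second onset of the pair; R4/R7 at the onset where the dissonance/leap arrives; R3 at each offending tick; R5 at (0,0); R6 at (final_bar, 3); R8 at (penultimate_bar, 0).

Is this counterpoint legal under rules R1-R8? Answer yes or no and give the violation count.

bar 0: v0=G3 v1=G4 v2=D5 (P5)
bar 1: v0=A3 v1=F4 v2=G4 (m7)
bar 2: v0=B3 v1=D4 v2=D5 (m3)
bar 3: v0=A3 v1=C4 v2=E5 (P5)
bar 4: v0=G3 v1=C4 v2=A4 (M2)
bar 5: v0=F3 v1=D4 v2=A4 (M3)
bar 6: v0=G3 v1=G4 v2=D5 (P5)
  R4 @ bar1.0: A3/G4 m7 untreated
  R4 @ bar4.0: G3/C4 P4 untreated
  R4 @ bar4.0: G3/A4 M2 untreated
  R1 @ bar6.0: D4/A4 P5 -> G4/D5 P5 similar
  R2 @ bar6.0: F3/D4 M6 -> G3/G4 P8 similar
  R2 @ bar6.0: F3/A4 M3 -> G3/D5 P5 similar

No (6 violations)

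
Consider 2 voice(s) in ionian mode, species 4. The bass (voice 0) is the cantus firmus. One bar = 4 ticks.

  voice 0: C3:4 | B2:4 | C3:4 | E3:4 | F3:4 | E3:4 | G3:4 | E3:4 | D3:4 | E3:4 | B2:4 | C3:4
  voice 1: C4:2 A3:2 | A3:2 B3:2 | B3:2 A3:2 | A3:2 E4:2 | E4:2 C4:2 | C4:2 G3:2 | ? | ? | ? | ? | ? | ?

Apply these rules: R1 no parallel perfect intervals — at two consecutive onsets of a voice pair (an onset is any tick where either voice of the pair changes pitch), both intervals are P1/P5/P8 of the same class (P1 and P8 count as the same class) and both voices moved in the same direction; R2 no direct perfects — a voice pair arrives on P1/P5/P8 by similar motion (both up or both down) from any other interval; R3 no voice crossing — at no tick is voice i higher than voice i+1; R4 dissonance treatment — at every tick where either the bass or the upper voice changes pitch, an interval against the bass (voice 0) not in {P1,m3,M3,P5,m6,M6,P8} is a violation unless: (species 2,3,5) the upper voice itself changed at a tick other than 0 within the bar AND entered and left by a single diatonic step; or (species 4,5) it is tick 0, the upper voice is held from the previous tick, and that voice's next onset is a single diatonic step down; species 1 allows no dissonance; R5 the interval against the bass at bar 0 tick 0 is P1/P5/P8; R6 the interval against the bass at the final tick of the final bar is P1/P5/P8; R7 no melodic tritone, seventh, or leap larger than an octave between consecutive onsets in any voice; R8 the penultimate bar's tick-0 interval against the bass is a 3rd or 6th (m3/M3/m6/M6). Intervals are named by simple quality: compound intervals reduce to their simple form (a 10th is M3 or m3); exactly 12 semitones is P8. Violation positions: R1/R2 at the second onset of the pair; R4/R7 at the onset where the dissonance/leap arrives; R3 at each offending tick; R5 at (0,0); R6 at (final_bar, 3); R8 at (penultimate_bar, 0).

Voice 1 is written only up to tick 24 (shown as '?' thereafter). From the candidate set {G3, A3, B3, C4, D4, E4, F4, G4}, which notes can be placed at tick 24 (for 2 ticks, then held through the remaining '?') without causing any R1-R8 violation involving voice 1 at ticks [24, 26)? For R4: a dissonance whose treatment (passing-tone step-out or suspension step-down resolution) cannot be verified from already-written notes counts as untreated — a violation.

G3: legal
A3: violates R4
B3: legal
C4: violates R4
D4: violates R2
E4: legal
F4: violates R4,R7
G4: violates R2

{B3, E4, G3}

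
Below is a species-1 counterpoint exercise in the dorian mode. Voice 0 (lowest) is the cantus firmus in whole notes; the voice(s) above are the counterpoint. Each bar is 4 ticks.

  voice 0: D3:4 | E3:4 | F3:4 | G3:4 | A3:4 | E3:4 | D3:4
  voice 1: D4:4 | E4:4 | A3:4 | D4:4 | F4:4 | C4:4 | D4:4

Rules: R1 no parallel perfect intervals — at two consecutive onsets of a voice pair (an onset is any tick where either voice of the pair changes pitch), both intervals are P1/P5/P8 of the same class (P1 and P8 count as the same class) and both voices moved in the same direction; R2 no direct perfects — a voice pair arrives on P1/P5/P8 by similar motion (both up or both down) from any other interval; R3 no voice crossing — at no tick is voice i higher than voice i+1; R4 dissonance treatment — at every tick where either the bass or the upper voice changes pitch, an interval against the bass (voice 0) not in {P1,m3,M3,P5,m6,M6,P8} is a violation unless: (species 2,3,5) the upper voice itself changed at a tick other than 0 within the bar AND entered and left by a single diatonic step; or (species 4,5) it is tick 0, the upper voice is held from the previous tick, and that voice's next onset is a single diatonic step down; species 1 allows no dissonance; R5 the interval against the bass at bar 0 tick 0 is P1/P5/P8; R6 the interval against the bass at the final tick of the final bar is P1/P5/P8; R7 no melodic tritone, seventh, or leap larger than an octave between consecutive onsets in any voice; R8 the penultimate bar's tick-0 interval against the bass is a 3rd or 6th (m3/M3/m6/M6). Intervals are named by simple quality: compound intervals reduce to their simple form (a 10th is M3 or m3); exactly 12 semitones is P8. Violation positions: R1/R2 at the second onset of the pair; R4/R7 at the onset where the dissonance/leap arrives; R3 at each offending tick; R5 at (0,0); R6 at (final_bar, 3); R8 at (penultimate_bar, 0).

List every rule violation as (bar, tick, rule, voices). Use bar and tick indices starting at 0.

(1, 0, R1, (0, 1))
(3, 0, R2, (0, 1))

bar 0: v0=D3 v1=D4 downbeat P8
bar 1: v0=E3 v1=E4 downbeat P8
bar 2: v0=F3 v1=A3 downbeat M3
bar 3: v0=G3 v1=D4 downbeat P5
bar 4: v0=A3 v1=F4 downbeat m6
bar 5: v0=E3 v1=C4 downbeat m6
bar 6: v0=D3 v1=D4 downbeat P8
  -> R1 @ bar 1 tick 0 v(0, 1): D3/D4 P8 -> E3/E4 P8 similar
  -> R2 @ bar 3 tick 0 v(0, 1): F3/A3 M3 -> G3/D4 P5 similar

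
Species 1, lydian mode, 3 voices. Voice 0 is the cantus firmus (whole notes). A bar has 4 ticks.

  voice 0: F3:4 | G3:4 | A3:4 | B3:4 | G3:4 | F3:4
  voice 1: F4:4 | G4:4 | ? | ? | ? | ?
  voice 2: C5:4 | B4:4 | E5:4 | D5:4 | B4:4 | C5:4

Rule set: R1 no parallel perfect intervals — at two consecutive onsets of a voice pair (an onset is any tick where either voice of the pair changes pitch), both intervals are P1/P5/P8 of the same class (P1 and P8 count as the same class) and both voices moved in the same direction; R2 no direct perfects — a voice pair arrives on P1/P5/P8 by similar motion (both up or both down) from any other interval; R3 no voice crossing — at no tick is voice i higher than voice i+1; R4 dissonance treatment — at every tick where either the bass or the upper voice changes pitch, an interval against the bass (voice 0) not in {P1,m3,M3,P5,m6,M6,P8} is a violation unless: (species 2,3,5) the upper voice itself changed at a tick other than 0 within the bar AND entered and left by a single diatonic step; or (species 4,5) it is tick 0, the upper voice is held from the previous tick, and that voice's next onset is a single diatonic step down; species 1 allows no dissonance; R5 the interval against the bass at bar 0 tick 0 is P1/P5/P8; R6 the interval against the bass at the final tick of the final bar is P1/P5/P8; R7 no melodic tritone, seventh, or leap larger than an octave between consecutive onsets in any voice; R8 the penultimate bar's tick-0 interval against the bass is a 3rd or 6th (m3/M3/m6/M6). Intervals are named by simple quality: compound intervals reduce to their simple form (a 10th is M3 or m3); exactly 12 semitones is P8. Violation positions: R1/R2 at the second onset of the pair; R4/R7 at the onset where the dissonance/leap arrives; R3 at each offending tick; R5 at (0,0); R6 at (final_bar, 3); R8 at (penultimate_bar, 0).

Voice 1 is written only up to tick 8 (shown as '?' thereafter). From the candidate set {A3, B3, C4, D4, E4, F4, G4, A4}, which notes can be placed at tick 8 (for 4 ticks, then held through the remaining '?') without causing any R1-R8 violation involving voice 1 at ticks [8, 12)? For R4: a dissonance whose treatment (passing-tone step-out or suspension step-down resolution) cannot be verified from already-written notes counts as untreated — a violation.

A3: violates R7
B3: violates R4
C4: legal
D4: violates R4
E4: legal
F4: legal
G4: violates R4
A4: violates R1,R2

{C4, E4, F4}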